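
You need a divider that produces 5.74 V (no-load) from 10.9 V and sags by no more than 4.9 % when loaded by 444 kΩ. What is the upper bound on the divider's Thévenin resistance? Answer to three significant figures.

Loading drop = R_th/(R_th + R_L) ≤ 0.0490, so R_th ≤ R_L · ε/(1−ε) = 444 kΩ × 0.0490/0.9510 = 22.9 kΩ.
(Any R1, R2 with R2/(R1+R2) = 0.527 and R1‖R2 ≤ 22.9 kΩ will meet the spec.)

R_th ≤ 22.9 kΩ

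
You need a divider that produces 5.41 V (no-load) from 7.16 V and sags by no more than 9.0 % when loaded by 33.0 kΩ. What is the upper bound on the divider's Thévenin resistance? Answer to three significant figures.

R_th ≤ 3.26 kΩ

Loading drop = R_th/(R_th + R_L) ≤ 0.0900, so R_th ≤ R_L · ε/(1−ε) = 33.0 kΩ × 0.0900/0.9100 = 3.26 kΩ.
(Any R1, R2 with R2/(R1+R2) = 0.756 and R1‖R2 ≤ 3.26 kΩ will meet the spec.)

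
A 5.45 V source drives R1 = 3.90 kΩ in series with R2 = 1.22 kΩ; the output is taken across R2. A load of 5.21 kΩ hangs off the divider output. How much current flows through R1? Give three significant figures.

I ≈ 1.11 mA

R2‖R_L = 0.9885 kΩ, so the source sees R1 + R2‖R_L = 4.889 kΩ.
I = 5.45 V / 4.889 kΩ = 1.11 mA.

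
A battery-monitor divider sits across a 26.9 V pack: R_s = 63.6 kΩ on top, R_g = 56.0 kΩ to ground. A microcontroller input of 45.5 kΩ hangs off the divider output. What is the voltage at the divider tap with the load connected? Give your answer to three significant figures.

The load sits in parallel with R_g: R_g‖R_L = (56.0 × 45.5) / (56.0 + 45.5) = 25.10 kΩ.
V_out = 26.9 × 25.10 / (63.6 + 25.10) = 26.9 × 25.10/88.70 = 7.61 V.

V_out ≈ 7.61 V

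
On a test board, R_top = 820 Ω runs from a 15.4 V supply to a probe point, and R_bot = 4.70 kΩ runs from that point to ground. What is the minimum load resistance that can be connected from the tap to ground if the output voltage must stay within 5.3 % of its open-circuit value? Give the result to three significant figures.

Output resistance R_th = R_top‖R_bot = (820 × 4700)/5520 = 698.2 Ω.
The fractional drop is R_th/(R_th + R_L); requiring this ≤ 0.0530 gives R_L ≥ R_th(1/0.0530 − 1) = 698.2 × 17.87 = 12.5 kΩ.

R_L(min) ≈ 12.5 kΩ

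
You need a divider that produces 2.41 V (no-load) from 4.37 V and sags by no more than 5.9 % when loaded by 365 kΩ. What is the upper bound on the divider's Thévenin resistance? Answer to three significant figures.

Loading drop = R_th/(R_th + R_L) ≤ 0.0590, so R_th ≤ R_L · ε/(1−ε) = 365 kΩ × 0.0590/0.9410 = 22.9 kΩ.
(Any R1, R2 with R2/(R1+R2) = 0.551 and R1‖R2 ≤ 22.9 kΩ will meet the spec.)

R_th ≤ 22.9 kΩ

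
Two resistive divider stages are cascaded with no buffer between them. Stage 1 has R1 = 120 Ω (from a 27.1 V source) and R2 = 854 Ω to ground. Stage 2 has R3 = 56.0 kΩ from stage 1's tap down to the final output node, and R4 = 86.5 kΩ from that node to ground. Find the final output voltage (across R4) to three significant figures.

V_out ≈ 14.4 V

Stage 2 presents R3+R4 = 142500 Ω as a load on stage 1's tap.
Stage 1's lower leg becomes R2‖(R3+R4) = 848.9 Ω, so V_mid = 27.1 × 848.9/968.9 = 23.74 V.
Stage 2 is itself unloaded: V_out = V_mid × R4/(R3+R4) = 23.74 × 86500/142500 = 14.4 V.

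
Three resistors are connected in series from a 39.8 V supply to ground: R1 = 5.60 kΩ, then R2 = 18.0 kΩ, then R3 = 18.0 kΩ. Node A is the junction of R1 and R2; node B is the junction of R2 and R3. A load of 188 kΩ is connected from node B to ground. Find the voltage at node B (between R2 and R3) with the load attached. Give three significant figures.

At node B, R3 is in parallel with the load: R3‖R_L = 16.43 kΩ.
Below node A the resistance is R2 + (R3‖R_L) = 34.43 kΩ, so V_A = 39.8 × 34.43/40.03 = 34.23 V.
Then V_B = V_A × (R3‖R_L)/(R2 + R3‖R_L) = 34.23 × 16.43/34.43 = 16.3 V.

V ≈ 16.3 V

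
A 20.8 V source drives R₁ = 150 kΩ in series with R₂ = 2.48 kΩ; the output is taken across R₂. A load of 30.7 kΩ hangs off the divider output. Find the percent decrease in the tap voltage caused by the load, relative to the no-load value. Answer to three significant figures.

7.36 %

The divider's output (Thévenin) resistance is R₁‖R₂ = 2.440 kΩ.
Fractional drop under load = R_th/(R_th + R_L) = 2.440 / (2.440 + 30.7) = 0.07362.
So the output falls by 7.36 %.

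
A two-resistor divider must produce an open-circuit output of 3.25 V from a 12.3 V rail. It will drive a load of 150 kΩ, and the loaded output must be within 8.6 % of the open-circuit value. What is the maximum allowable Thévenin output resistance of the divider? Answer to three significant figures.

R_th ≤ 14.1 kΩ

Loading drop = R_th/(R_th + R_L) ≤ 0.0860, so R_th ≤ R_L · ε/(1−ε) = 150 kΩ × 0.0860/0.9140 = 14.1 kΩ.
(Any R1, R2 with R2/(R1+R2) = 0.264 and R1‖R2 ≤ 14.1 kΩ will meet the spec.)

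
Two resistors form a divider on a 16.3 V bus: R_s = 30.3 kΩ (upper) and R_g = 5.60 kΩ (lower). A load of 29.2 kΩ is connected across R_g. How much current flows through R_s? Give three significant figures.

I ≈ 0.466 mA

R_g‖R_L = 4.699 kΩ, so the source sees R_s + R_g‖R_L = 35.00 kΩ.
I = 16.3 V / 35.00 kΩ = 0.466 mA.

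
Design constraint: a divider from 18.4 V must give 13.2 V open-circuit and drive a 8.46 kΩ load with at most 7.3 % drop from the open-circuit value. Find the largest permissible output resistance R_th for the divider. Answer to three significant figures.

R_th ≤ 666 Ω

Loading drop = R_th/(R_th + R_L) ≤ 0.0730, so R_th ≤ R_L · ε/(1−ε) = 8.46 kΩ × 0.0730/0.9270 = 666 Ω.
(Any R1, R2 with R2/(R1+R2) = 0.717 and R1‖R2 ≤ 666 Ω will meet the spec.)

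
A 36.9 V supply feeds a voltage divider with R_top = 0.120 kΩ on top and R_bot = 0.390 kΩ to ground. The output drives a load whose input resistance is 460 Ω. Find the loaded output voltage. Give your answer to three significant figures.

The load sits in parallel with R_bot: R_bot‖R_L = (390 × 460) / (390 + 460) = 211.1 Ω.
V_out = 36.9 × 211.1 / (120 + 211.1) = 36.9 × 211.1/331.1 = 23.5 V.

V_out ≈ 23.5 V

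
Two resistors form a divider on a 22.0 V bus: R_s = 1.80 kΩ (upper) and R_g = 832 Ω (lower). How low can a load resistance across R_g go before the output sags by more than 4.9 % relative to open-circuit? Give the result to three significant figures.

Output resistance R_th = R_s‖R_g = (1800 × 832)/2632 = 569.0 Ω.
The fractional drop is R_th/(R_th + R_L); requiring this ≤ 0.0490 gives R_L ≥ R_th(1/0.0490 − 1) = 569.0 × 19.41 = 11.0 kΩ.

R_L(min) ≈ 11.0 kΩ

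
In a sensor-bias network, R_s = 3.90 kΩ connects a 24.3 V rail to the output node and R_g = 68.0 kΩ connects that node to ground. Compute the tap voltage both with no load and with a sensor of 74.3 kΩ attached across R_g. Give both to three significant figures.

Open-circuit: V = 24.3 × 68.0/(3.90 + 68.0) = 23.0 V.
With the load, R_g becomes R_g‖R_L = 35.51 kΩ, so V = 24.3 × 35.51/39.41 = 21.9 V.

Unloaded: 23.0 V; loaded: 21.9 V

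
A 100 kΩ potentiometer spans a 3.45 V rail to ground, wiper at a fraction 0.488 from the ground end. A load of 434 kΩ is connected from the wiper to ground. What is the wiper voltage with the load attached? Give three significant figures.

V ≈ 1.59 V

The wiper splits the pot into (1−α)R = 51.20 kΩ above and αR = 48.80 kΩ below.
Lower section ‖ load = 43.87 kΩ.
V_wiper = 3.45 × 43.87/(51.20 + 43.87) = 1.59 V.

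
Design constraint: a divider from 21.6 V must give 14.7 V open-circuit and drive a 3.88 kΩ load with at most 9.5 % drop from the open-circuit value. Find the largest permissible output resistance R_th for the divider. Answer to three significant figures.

Loading drop = R_th/(R_th + R_L) ≤ 0.0950, so R_th ≤ R_L · ε/(1−ε) = 3.88 kΩ × 0.0950/0.9050 = 407 Ω.
(Any R1, R2 with R2/(R1+R2) = 0.681 and R1‖R2 ≤ 407 Ω will meet the spec.)

R_th ≤ 407 Ω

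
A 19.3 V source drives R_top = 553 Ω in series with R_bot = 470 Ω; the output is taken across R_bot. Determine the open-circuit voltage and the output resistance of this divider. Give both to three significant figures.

V_th is the open-circuit tap voltage: 19.3 × 470/(553 + 470) = 8.87 V.
With the supply zeroed, R_top and R_bot appear in parallel from the tap: R_th = R_top‖R_bot = (553 × 470)/1023 = 254 Ω.

V_th = 8.87 V, R_th = 254 Ω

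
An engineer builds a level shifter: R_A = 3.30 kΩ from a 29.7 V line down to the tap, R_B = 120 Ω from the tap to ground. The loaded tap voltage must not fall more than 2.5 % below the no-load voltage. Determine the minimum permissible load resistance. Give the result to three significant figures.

Output resistance R_th = R_A‖R_B = (3300 × 120)/3420 = 115.8 Ω.
The fractional drop is R_th/(R_th + R_L); requiring this ≤ 0.0250 gives R_L ≥ R_th(1/0.0250 − 1) = 115.8 × 39.00 = 4.52 kΩ.

R_L(min) ≈ 4.52 kΩ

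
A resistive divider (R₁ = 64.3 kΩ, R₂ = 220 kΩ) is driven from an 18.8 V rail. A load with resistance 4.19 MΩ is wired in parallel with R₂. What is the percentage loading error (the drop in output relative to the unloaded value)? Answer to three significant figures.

The divider's output (Thévenin) resistance is R₁‖R₂ = 49.76 kΩ.
Fractional drop under load = R_th/(R_th + R_L) = 49.76 / (49.76 + 4190) = 0.01174.
So the output falls by 1.17 %.

1.17 %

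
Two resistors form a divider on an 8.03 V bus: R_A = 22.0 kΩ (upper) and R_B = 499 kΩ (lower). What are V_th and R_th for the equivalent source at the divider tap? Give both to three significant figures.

V_th = 7.69 V, R_th = 21.1 kΩ

V_th is the open-circuit tap voltage: 8.03 × 499/(22.0 + 499) = 7.69 V.
With the supply zeroed, R_A and R_B appear in parallel from the tap: R_th = R_A‖R_B = (22.0 × 499)/521.0 = 21.1 kΩ.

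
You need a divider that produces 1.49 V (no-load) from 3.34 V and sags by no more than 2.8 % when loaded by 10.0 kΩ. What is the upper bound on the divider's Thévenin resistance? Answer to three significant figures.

R_th ≤ 288 Ω

Loading drop = R_th/(R_th + R_L) ≤ 0.0280, so R_th ≤ R_L · ε/(1−ε) = 10.0 kΩ × 0.0280/0.9720 = 288 Ω.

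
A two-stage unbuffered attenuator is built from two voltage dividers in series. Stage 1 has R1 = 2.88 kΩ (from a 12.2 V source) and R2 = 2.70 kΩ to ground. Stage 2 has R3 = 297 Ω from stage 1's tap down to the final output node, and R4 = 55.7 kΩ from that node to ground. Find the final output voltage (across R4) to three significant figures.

Stage 2 presents R3+R4 = 56000 Ω as a load on stage 1's tap.
Stage 1's lower leg becomes R2‖(R3+R4) = 2576 Ω, so V_mid = 12.2 × 2576/5456 = 5.760 V.
Stage 2 is itself unloaded: V_out = V_mid × R4/(R3+R4) = 5.760 × 55700/56000 = 5.73 V.

V_out ≈ 5.73 V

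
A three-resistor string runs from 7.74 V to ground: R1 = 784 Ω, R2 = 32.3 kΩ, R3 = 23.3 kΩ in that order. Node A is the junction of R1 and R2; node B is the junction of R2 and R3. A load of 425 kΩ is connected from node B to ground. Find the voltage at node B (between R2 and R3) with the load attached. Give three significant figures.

V ≈ 3.10 V

At node B, R3 is in parallel with the load: R3‖R_L = 22090 Ω.
Below node A the resistance is R2 + (R3‖R_L) = 54390 Ω, so V_A = 7.74 × 54390/55170 = 7.630 V.
Then V_B = V_A × (R3‖R_L)/(R2 + R3‖R_L) = 7.630 × 22090/54390 = 3.10 V.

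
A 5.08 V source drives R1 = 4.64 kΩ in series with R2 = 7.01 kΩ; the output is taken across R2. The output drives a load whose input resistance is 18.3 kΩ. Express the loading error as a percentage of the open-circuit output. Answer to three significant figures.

13.2 %

The divider's output (Thévenin) resistance is R1‖R2 = 2.792 kΩ.
Fractional drop under load = R_th/(R_th + R_L) = 2.792 / (2.792 + 18.3) = 0.1324.
So the output falls by 13.2 %.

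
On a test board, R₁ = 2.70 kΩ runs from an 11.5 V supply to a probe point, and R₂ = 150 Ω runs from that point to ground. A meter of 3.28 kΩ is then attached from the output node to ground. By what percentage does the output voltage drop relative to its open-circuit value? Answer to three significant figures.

The divider's output (Thévenin) resistance is R₁‖R₂ = 142.1 Ω.
Fractional drop under load = R_th/(R_th + R_L) = 142.1 / (142.1 + 3280) = 0.04153.
So the output falls by 4.15 %.

4.15 %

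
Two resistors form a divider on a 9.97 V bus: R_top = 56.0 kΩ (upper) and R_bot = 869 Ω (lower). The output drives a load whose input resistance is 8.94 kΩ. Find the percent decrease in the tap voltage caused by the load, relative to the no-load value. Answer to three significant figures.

8.74 %

Unloaded V = 9.97 × 869/56870 = 0.15235 V.
Loaded: R_bot‖R_L = 792.0 Ω, giving V = 9.97 × 792.0/56790 = 0.13904 V.
Drop = (0.15235 − 0.13904) / 0.15235 = 8.74 %.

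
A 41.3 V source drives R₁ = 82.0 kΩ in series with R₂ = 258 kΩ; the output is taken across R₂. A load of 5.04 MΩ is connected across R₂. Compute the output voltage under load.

V_out ≈ 31.0 V

The load sits in parallel with R₂: R₂‖R_L = (258 × 5040) / (258 + 5040) = 245.4 kΩ.
V_out = 41.3 × 245.4 / (82.0 + 245.4) = 41.3 × 245.4/327.4 = 31.0 V.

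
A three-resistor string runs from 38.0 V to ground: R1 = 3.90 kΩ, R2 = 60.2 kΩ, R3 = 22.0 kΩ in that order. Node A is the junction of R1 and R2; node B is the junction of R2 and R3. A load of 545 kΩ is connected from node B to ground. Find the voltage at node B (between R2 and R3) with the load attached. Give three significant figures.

V ≈ 9.43 V

At node B, R3 is in parallel with the load: R3‖R_L = 21.15 kΩ.
Below node A the resistance is R2 + (R3‖R_L) = 81.35 kΩ, so V_A = 38.0 × 81.35/85.25 = 36.26 V.
Then V_B = V_A × (R3‖R_L)/(R2 + R3‖R_L) = 36.26 × 21.15/81.35 = 9.43 V.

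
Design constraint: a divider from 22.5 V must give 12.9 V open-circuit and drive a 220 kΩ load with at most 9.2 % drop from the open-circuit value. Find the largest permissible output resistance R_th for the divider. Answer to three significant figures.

Loading drop = R_th/(R_th + R_L) ≤ 0.0920, so R_th ≤ R_L · ε/(1−ε) = 220 kΩ × 0.0920/0.9080 = 22.3 kΩ.

R_th ≤ 22.3 kΩ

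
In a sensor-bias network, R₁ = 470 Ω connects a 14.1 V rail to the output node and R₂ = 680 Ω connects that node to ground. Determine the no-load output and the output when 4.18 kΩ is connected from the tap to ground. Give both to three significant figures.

Unloaded: 8.34 V; loaded: 7.82 V

Open-circuit: V = 14.1 × 680/(470 + 680) = 8.34 V.
With the load, R₂ becomes R₂‖R_L = 584.9 Ω, so V = 14.1 × 584.9/1055 = 7.82 V.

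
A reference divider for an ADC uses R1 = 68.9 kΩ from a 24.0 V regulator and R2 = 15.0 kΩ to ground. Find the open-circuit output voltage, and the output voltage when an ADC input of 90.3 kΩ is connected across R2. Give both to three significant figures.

Open-circuit: V = 24.0 × 15.0/(68.9 + 15.0) = 4.29 V.
With the load, R2 becomes R2‖R_L = 12.86 kΩ, so V = 24.0 × 12.86/81.76 = 3.78 V.

Unloaded: 4.29 V; loaded: 3.78 V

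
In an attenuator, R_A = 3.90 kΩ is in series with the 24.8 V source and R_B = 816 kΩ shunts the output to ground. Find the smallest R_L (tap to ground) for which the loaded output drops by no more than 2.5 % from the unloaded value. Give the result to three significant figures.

R_L(min) ≈ 151 kΩ

Output resistance R_th = R_A‖R_B = (3.90 × 816)/819.9 = 3.881 kΩ.
The fractional drop is R_th/(R_th + R_L); requiring this ≤ 0.0250 gives R_L ≥ R_th(1/0.0250 − 1) = 3.881 × 39.00 = 151 kΩ.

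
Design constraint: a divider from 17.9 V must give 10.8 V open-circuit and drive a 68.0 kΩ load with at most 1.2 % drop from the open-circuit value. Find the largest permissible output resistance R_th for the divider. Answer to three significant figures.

R_th ≤ 826 Ω

Loading drop = R_th/(R_th + R_L) ≤ 0.0120, so R_th ≤ R_L · ε/(1−ε) = 68.0 kΩ × 0.0120/0.9880 = 826 Ω.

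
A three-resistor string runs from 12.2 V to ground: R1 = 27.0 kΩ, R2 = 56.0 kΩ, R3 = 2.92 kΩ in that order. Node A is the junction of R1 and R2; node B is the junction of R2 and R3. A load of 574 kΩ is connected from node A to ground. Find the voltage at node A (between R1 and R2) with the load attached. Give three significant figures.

V ≈ 8.10 V

Below node A the series string R2+R3 = 58.92 kΩ sits in parallel with the 574 kΩ load: 53.43 kΩ.
V_A = 12.2 × 53.43/(27.0 + 53.43) = 8.10 V.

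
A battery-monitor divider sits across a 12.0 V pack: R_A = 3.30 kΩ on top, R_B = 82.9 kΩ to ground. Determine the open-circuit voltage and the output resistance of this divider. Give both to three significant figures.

V_th is the open-circuit tap voltage: 12.0 × 82.9/(3.30 + 82.9) = 11.5 V.
With the supply zeroed, R_A and R_B appear in parallel from the tap: R_th = R_A‖R_B = (3.30 × 82.9)/86.20 = 3.17 kΩ.

V_th = 11.5 V, R_th = 3.17 kΩ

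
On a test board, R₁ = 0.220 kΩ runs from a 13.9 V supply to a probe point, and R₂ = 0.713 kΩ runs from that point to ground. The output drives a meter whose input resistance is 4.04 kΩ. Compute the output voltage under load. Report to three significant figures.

V_out ≈ 10.2 V

The load sits in parallel with R₂: R₂‖R_L = (713 × 4040) / (713 + 4040) = 606.0 Ω.
V_out = 13.9 × 606.0 / (220 + 606.0) = 13.9 × 606.0/826.0 = 10.2 V.
(Unloaded it would have been 10.6 V.)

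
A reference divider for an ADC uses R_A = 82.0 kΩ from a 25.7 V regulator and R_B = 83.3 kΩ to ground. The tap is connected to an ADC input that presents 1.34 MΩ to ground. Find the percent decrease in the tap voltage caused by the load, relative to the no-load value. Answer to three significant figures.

2.99 %

The divider's output (Thévenin) resistance is R_A‖R_B = 41.32 kΩ.
Fractional drop under load = R_th/(R_th + R_L) = 41.32 / (41.32 + 1340) = 0.02992.
So the output falls by 2.99 %.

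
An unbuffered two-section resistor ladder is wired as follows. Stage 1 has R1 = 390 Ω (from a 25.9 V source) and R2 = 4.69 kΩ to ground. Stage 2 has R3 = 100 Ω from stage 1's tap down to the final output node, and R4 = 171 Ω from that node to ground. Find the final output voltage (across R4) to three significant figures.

V_out ≈ 6.48 V

Stage 2 presents R3+R4 = 271.0 Ω as a load on stage 1's tap.
Stage 1's lower leg becomes R2‖(R3+R4) = 256.2 Ω, so V_mid = 25.9 × 256.2/646.2 = 10.27 V.
Stage 2 is itself unloaded: V_out = V_mid × R4/(R3+R4) = 10.27 × 171/271.0 = 6.48 V.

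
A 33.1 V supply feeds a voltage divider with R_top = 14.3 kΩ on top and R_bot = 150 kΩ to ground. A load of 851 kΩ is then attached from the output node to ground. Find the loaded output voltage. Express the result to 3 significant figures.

V_out ≈ 29.8 V

The load sits in parallel with R_bot: R_bot‖R_L = (150 × 851) / (150 + 851) = 127.5 kΩ.
V_out = 33.1 × 127.5 / (14.3 + 127.5) = 33.1 × 127.5/141.8 = 29.8 V.
(Unloaded it would have been 30.2 V.)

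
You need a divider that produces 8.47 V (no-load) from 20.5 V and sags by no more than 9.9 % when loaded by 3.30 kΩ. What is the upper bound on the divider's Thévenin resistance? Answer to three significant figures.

R_th ≤ 363 Ω

Loading drop = R_th/(R_th + R_L) ≤ 0.0990, so R_th ≤ R_L · ε/(1−ε) = 3.30 kΩ × 0.0990/0.9010 = 363 Ω.
(Any R1, R2 with R2/(R1+R2) = 0.413 and R1‖R2 ≤ 363 Ω will meet the spec.)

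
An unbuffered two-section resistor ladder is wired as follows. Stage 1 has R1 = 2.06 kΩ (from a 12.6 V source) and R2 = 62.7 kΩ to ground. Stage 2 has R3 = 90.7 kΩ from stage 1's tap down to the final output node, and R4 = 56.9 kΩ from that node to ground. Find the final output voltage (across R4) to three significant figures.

V_out ≈ 4.64 V

Stage 2 presents R3+R4 = 147.6 kΩ as a load on stage 1's tap.
Stage 1's lower leg becomes R2‖(R3+R4) = 44.01 kΩ, so V_mid = 12.6 × 44.01/46.07 = 12.04 V.
Stage 2 is itself unloaded: V_out = V_mid × R4/(R3+R4) = 12.04 × 56.9/147.6 = 4.64 V.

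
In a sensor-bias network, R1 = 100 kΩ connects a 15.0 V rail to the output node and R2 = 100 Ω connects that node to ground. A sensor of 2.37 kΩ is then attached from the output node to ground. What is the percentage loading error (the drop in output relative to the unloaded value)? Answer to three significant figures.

The divider's output (Thévenin) resistance is R1‖R2 = 99.90 Ω.
Fractional drop under load = R_th/(R_th + R_L) = 99.90 / (99.90 + 2370) = 0.04045.
So the output falls by 4.04 %.

4.04 %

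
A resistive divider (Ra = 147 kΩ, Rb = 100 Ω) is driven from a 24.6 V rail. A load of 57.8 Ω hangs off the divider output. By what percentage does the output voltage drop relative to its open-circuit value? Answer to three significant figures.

Unloaded V = 24.6 × 100/147100 = 0.01672 V.
Loaded: Rb‖R_L = 36.63 Ω, giving V = 24.6 × 36.63/147000 = 0.006128 V.
Drop = (0.01672 − 0.006128) / 0.01672 = 63.4 %.

63.4 %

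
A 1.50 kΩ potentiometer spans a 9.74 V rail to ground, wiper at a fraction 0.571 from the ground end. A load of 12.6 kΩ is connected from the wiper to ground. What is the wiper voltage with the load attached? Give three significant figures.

The wiper splits the pot into (1−α)R = 643.5 Ω above and αR = 856.5 Ω below.
Lower section ‖ load = 802.0 Ω.
V_wiper = 9.74 × 802.0/(643.5 + 802.0) = 5.40 V.

V ≈ 5.40 V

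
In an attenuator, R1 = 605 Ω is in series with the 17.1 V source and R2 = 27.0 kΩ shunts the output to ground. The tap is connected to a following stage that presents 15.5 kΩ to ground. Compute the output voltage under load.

V_out ≈ 16.1 V

The load sits in parallel with R2: R2‖R_L = (27000 × 15500) / (27000 + 15500) = 9847 Ω.
V_out = 17.1 × 9847 / (605 + 9847) = 17.1 × 9847/10450 = 16.1 V.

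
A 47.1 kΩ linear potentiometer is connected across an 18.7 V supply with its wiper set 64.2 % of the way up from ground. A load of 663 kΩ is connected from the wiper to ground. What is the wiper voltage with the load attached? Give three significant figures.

V ≈ 11.8 V

The wiper splits the pot into (1−α)R = 16.86 kΩ above and αR = 30.24 kΩ below.
Lower section ‖ load = 28.92 kΩ.
V_wiper = 18.7 × 28.92/(16.86 + 28.92) = 11.8 V.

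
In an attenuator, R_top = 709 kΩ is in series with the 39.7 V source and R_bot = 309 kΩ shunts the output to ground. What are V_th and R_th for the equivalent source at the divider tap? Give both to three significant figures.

V_th is the open-circuit tap voltage: 39.7 × 309/(709 + 309) = 12.1 V.
With the supply zeroed, R_top and R_bot appear in parallel from the tap: R_th = R_top‖R_bot = (709 × 309)/1018 = 215 kΩ.

V_th = 12.1 V, R_th = 215 kΩ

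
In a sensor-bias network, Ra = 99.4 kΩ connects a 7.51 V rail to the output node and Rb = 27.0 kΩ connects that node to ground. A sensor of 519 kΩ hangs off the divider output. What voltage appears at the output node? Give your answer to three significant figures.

The load sits in parallel with Rb: Rb‖R_L = (27.0 × 519) / (27.0 + 519) = 25.66 kΩ.
V_out = 7.51 × 25.66 / (99.4 + 25.66) = 7.51 × 25.66/125.1 = 1.54 V.

V_out ≈ 1.54 V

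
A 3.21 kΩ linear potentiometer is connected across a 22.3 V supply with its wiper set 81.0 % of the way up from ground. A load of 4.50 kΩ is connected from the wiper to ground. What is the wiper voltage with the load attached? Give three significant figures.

V ≈ 16.3 V

The wiper splits the pot into (1−α)R = 609.9 Ω above and αR = 2600 Ω below.
Lower section ‖ load = 1648 Ω.
V_wiper = 22.3 × 1648/(609.9 + 1648) = 16.3 V.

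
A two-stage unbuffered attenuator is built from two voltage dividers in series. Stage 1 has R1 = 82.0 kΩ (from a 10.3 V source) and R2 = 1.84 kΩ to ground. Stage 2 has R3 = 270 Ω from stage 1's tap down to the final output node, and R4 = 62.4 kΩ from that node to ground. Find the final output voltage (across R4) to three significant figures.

V_out ≈ 0.219 V

Stage 2 presents R3+R4 = 62670 Ω as a load on stage 1's tap.
Stage 1's lower leg becomes R2‖(R3+R4) = 1788 Ω, so V_mid = 10.3 × 1788/83790 = 0.2197 V.
Stage 2 is itself unloaded: V_out = V_mid × R4/(R3+R4) = 0.2197 × 62400/62670 = 0.219 V.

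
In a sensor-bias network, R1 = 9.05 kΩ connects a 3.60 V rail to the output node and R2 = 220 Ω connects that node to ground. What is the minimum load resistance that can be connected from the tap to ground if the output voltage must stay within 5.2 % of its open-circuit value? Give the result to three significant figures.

Output resistance R_th = R1‖R2 = (9050 × 220)/9270 = 214.8 Ω.
The fractional drop is R_th/(R_th + R_L); requiring this ≤ 0.0520 gives R_L ≥ R_th(1/0.0520 − 1) = 214.8 × 18.23 = 3.92 kΩ.

R_L(min) ≈ 3.92 kΩ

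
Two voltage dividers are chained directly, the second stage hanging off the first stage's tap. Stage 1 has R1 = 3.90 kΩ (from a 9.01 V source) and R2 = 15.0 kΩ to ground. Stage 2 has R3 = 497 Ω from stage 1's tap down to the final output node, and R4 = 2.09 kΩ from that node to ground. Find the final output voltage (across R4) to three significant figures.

V_out ≈ 2.63 V

Stage 2 presents R3+R4 = 2587 Ω as a load on stage 1's tap.
Stage 1's lower leg becomes R2‖(R3+R4) = 2206 Ω, so V_mid = 9.01 × 2206/6106 = 3.256 V.
Stage 2 is itself unloaded: V_out = V_mid × R4/(R3+R4) = 3.256 × 2090/2587 = 2.63 V.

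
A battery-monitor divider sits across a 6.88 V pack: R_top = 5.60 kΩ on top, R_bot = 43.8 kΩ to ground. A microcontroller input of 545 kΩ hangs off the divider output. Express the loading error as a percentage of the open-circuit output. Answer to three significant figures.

The divider's output (Thévenin) resistance is R_top‖R_bot = 4.965 kΩ.
Fractional drop under load = R_th/(R_th + R_L) = 4.965 / (4.965 + 545) = 0.009028.
So the output falls by 0.903 %.

0.903 %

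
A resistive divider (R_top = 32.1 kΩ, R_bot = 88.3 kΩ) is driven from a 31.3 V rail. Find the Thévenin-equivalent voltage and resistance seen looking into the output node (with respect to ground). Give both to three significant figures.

V_th is the open-circuit tap voltage: 31.3 × 88.3/(32.1 + 88.3) = 23.0 V.
With the supply zeroed, R_top and R_bot appear in parallel from the tap: R_th = R_top‖R_bot = (32.1 × 88.3)/120.4 = 23.5 kΩ.

V_th = 23.0 V, R_th = 23.5 kΩ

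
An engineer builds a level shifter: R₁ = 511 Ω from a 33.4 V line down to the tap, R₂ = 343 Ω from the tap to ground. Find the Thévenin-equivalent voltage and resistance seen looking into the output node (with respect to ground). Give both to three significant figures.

V_th = 13.4 V, R_th = 205 Ω

V_th is the open-circuit tap voltage: 33.4 × 343/(511 + 343) = 13.4 V.
With the supply zeroed, R₁ and R₂ appear in parallel from the tap: R_th = R₁‖R₂ = (511 × 343)/854.0 = 205 Ω.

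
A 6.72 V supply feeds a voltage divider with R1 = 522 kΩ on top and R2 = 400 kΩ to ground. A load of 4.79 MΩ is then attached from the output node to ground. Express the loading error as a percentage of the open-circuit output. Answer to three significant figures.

4.51 %

The divider's output (Thévenin) resistance is R1‖R2 = 226.5 kΩ.
Fractional drop under load = R_th/(R_th + R_L) = 226.5 / (226.5 + 4790) = 0.04514.
So the output falls by 4.51 %.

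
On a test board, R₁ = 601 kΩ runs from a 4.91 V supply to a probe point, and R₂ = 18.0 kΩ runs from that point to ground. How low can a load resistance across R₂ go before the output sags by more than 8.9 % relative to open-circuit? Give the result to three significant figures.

R_L(min) ≈ 179 kΩ

Output resistance R_th = R₁‖R₂ = (601 × 18.0)/619.0 = 17.48 kΩ.
The fractional drop is R_th/(R_th + R_L); requiring this ≤ 0.0890 gives R_L ≥ R_th(1/0.0890 − 1) = 17.48 × 10.24 = 179 kΩ.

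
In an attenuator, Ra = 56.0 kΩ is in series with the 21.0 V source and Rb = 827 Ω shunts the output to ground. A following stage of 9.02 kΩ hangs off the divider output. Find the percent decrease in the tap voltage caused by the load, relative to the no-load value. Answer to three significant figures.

Unloaded V = 21.0 × 827/56830 = 0.30561 V.
Loaded: Rb‖R_L = 757.5 Ω, giving V = 21.0 × 757.5/56760 = 0.28029 V.
Drop = (0.30561 − 0.28029) / 0.30561 = 8.29 %.

8.29 %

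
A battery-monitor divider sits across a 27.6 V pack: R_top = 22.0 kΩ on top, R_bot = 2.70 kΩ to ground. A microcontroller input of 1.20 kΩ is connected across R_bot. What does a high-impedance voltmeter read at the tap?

V_out ≈ 1.00 V

The load sits in parallel with R_bot: R_bot‖R_L = (2.70 × 1.20) / (2.70 + 1.20) = 0.8308 kΩ.
V_out = 27.6 × 0.8308 / (22.0 + 0.8308) = 27.6 × 0.8308/22.83 = 1.00 V.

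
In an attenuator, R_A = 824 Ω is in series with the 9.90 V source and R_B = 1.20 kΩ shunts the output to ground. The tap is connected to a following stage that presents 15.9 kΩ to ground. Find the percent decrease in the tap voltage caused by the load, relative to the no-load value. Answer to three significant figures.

2.98 %

The divider's output (Thévenin) resistance is R_A‖R_B = 488.5 Ω.
Fractional drop under load = R_th/(R_th + R_L) = 488.5 / (488.5 + 15900) = 0.02981.
So the output falls by 2.98 %.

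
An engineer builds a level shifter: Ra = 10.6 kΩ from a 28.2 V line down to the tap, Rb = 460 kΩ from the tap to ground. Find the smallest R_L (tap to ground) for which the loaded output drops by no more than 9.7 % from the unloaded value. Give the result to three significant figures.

Output resistance R_th = Ra‖Rb = (10.6 × 460)/470.6 = 10.36 kΩ.
The fractional drop is R_th/(R_th + R_L); requiring this ≤ 0.0970 gives R_L ≥ R_th(1/0.0970 − 1) = 10.36 × 9.309 = 96.5 kΩ.

R_L(min) ≈ 96.5 kΩ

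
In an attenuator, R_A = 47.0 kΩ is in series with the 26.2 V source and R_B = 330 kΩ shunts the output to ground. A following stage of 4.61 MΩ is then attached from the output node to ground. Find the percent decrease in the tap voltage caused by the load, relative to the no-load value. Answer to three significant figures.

0.885 %

The divider's output (Thévenin) resistance is R_A‖R_B = 41.14 kΩ.
Fractional drop under load = R_th/(R_th + R_L) = 41.14 / (41.14 + 4610) = 0.008845.
So the output falls by 0.885 %.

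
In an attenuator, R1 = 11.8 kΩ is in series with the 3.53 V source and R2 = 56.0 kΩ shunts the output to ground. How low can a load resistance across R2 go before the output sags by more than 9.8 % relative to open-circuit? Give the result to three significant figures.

R_L(min) ≈ 89.7 kΩ

Output resistance R_th = R1‖R2 = (11.8 × 56.0)/67.80 = 9.746 kΩ.
The fractional drop is R_th/(R_th + R_L); requiring this ≤ 0.0980 gives R_L ≥ R_th(1/0.0980 − 1) = 9.746 × 9.204 = 89.7 kΩ.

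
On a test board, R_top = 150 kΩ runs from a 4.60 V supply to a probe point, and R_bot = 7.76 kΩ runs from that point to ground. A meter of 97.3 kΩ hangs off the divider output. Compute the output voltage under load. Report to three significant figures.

V_out ≈ 0.210 V

The load sits in parallel with R_bot: R_bot‖R_L = (7.76 × 97.3) / (7.76 + 97.3) = 7.187 kΩ.
V_out = 4.60 × 7.187 / (150 + 7.187) = 4.60 × 7.187/157.2 = 0.210 V.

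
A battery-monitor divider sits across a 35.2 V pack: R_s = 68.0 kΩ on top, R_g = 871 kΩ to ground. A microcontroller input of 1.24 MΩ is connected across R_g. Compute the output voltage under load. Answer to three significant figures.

V_out ≈ 31.1 V

The load sits in parallel with R_g: R_g‖R_L = (871 × 1240) / (871 + 1240) = 511.6 kΩ.
V_out = 35.2 × 511.6 / (68.0 + 511.6) = 35.2 × 511.6/579.6 = 31.1 V.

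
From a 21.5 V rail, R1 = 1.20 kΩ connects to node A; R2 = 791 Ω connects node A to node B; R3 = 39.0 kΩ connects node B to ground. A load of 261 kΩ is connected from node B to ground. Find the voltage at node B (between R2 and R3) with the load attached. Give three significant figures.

V ≈ 20.3 V

At node B, R3 is in parallel with the load: R3‖R_L = 33930 Ω.
Below node A the resistance is R2 + (R3‖R_L) = 34720 Ω, so V_A = 21.5 × 34720/35920 = 20.78 V.
Then V_B = V_A × (R3‖R_L)/(R2 + R3‖R_L) = 20.78 × 33930/34720 = 20.3 V.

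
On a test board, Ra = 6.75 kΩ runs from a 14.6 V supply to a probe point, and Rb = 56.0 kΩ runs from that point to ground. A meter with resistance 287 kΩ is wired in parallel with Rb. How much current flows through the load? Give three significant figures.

Rb‖R_L = 46.86 kΩ; V_out = 14.6 × 46.86/53.61 = 12.76 V.
I_L = V_out / R_L = 12.76 / 287 kΩ = 0.0445 mA.

I_L ≈ 0.0445 mA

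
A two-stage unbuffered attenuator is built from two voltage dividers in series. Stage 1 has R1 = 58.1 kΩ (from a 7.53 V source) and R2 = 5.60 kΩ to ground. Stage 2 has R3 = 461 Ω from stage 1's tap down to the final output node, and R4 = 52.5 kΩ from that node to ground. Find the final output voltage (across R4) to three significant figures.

Stage 2 presents R3+R4 = 52960 Ω as a load on stage 1's tap.
Stage 1's lower leg becomes R2‖(R3+R4) = 5064 Ω, so V_mid = 7.53 × 5064/63160 = 0.6038 V.
Stage 2 is itself unloaded: V_out = V_mid × R4/(R3+R4) = 0.6038 × 52500/52960 = 0.598 V.

V_out ≈ 0.598 V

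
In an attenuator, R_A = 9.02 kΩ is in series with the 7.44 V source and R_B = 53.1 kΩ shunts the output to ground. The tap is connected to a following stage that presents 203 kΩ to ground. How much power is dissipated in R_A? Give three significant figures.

Total resistance from the source is R_A + (R_B‖R_L) = 51.11 kΩ, so I = 7.44/51.11 kΩ = 0.1456 mA.
P = I²·R_A = (0.1456 mA)² × 9.02 kΩ = 0.191 mW.

P ≈ 0.191 mW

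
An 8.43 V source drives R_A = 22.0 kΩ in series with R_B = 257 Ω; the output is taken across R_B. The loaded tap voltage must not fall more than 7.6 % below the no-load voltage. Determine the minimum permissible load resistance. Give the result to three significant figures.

Output resistance R_th = R_A‖R_B = (22000 × 257)/22260 = 254.0 Ω.
The fractional drop is R_th/(R_th + R_L); requiring this ≤ 0.0760 gives R_L ≥ R_th(1/0.0760 − 1) = 254.0 × 12.16 = 3.09 kΩ.

R_L(min) ≈ 3.09 kΩ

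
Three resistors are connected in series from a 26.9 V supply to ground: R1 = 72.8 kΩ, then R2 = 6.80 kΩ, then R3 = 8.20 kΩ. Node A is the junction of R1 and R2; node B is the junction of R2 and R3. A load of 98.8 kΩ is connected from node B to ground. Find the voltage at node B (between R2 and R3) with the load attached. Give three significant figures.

V ≈ 2.34 V

At node B, R3 is in parallel with the load: R3‖R_L = 7.572 kΩ.
Below node A the resistance is R2 + (R3‖R_L) = 14.37 kΩ, so V_A = 26.9 × 14.37/87.17 = 4.435 V.
Then V_B = V_A × (R3‖R_L)/(R2 + R3‖R_L) = 4.435 × 7.572/14.37 = 2.34 V.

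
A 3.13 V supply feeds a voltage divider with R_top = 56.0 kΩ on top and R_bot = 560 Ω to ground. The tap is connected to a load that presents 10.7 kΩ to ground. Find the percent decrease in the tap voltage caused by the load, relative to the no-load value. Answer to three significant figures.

4.93 %

The divider's output (Thévenin) resistance is R_top‖R_bot = 554.5 Ω.
Fractional drop under load = R_th/(R_th + R_L) = 554.5 / (554.5 + 10700) = 0.04927.
So the output falls by 4.93 %.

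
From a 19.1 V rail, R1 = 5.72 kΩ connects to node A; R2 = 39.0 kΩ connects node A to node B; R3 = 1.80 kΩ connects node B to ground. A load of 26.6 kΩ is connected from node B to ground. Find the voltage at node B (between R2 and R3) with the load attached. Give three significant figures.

At node B, R3 is in parallel with the load: R3‖R_L = 1.686 kΩ.
Below node A the resistance is R2 + (R3‖R_L) = 40.69 kΩ, so V_A = 19.1 × 40.69/46.41 = 16.75 V.
Then V_B = V_A × (R3‖R_L)/(R2 + R3‖R_L) = 16.75 × 1.686/40.69 = 0.694 V.

V ≈ 0.694 V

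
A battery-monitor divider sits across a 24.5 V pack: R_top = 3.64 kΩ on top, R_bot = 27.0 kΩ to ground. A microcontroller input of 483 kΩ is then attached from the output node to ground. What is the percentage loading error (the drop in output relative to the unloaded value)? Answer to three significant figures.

The divider's output (Thévenin) resistance is R_top‖R_bot = 3.208 kΩ.
Fractional drop under load = R_th/(R_th + R_L) = 3.208 / (3.208 + 483) = 0.006597.
So the output falls by 0.660 %.

0.660 %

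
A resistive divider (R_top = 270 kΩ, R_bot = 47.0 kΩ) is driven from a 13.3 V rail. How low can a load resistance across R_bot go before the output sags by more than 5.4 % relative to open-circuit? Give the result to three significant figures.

R_L(min) ≈ 701 kΩ

Output resistance R_th = R_top‖R_bot = (270 × 47.0)/317.0 = 40.03 kΩ.
The fractional drop is R_th/(R_th + R_L); requiring this ≤ 0.0540 gives R_L ≥ R_th(1/0.0540 − 1) = 40.03 × 17.52 = 701 kΩ.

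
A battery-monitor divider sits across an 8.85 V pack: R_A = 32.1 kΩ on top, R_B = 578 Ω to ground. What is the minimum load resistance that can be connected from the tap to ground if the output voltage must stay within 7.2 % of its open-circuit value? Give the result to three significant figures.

R_L(min) ≈ 7.32 kΩ

Output resistance R_th = R_A‖R_B = (32100 × 578)/32680 = 567.8 Ω.
The fractional drop is R_th/(R_th + R_L); requiring this ≤ 0.0720 gives R_L ≥ R_th(1/0.0720 − 1) = 567.8 × 12.89 = 7.32 kΩ.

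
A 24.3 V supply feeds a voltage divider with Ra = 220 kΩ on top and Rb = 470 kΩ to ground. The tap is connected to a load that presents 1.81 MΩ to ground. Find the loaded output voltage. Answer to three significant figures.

The load sits in parallel with Rb: Rb‖R_L = (470 × 1810) / (470 + 1810) = 373.1 kΩ.
V_out = 24.3 × 373.1 / (220 + 373.1) = 24.3 × 373.1/593.1 = 15.3 V.

V_out ≈ 15.3 V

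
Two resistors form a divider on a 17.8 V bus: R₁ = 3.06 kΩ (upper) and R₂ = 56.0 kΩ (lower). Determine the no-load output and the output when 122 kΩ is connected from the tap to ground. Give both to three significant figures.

Unloaded: 16.9 V; loaded: 16.5 V

Open-circuit: V = 17.8 × 56.0/(3.06 + 56.0) = 16.9 V.
With the load, R₂ becomes R₂‖R_L = 38.38 kΩ, so V = 17.8 × 38.38/41.44 = 16.5 V.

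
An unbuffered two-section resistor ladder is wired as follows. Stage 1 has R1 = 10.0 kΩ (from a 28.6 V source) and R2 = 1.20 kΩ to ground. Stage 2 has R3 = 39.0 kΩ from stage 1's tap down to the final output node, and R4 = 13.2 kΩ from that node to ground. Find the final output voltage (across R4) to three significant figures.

V_out ≈ 0.759 V

Stage 2 presents R3+R4 = 52.20 kΩ as a load on stage 1's tap.
Stage 1's lower leg becomes R2‖(R3+R4) = 1.173 kΩ, so V_mid = 28.6 × 1.173/11.17 = 3.003 V.
Stage 2 is itself unloaded: V_out = V_mid × R4/(R3+R4) = 3.003 × 13.2/52.20 = 0.759 V.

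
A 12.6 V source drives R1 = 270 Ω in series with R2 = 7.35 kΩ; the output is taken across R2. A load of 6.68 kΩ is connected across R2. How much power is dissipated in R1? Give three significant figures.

P ≈ 3.02 mW

Total resistance from the source is R1 + (R2‖R_L) = 3770 Ω, so I = 12.6/3770 Ω = 3.343 mA.
P = I²·R1 = (3.343 mA)² × 270 Ω = 3.02 mW.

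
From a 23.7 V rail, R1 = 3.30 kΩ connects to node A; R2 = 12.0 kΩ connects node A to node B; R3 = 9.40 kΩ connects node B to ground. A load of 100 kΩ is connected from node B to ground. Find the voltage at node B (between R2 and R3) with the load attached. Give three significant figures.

At node B, R3 is in parallel with the load: R3‖R_L = 8.592 kΩ.
Below node A the resistance is R2 + (R3‖R_L) = 20.59 kΩ, so V_A = 23.7 × 20.59/23.89 = 20.43 V.
Then V_B = V_A × (R3‖R_L)/(R2 + R3‖R_L) = 20.43 × 8.592/20.59 = 8.52 V.

V ≈ 8.52 V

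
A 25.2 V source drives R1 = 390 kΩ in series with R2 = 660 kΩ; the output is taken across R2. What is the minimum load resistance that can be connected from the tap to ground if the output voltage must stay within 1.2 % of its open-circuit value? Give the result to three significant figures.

R_L(min) ≈ 20.2 MΩ

Output resistance R_th = R1‖R2 = (390 × 660)/1050 = 245.1 kΩ.
The fractional drop is R_th/(R_th + R_L); requiring this ≤ 0.0120 gives R_L ≥ R_th(1/0.0120 − 1) = 245.1 × 82.33 = 20.2 MΩ.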